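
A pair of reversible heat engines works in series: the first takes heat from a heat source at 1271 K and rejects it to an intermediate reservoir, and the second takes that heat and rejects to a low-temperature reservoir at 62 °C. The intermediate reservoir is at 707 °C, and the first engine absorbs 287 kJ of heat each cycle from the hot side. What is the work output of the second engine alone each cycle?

W₂ ≈ 146 kJ

T_C = 62 °C → 62 + 273.15 = 335.15 K.
T_m = 707 °C → 707 + 273.15 = 980.15 K.
Heat entering the second stage: Q_m = Q_H·(T_m/T_H) = 287 × 980.15/1271.00 = 221 kJ.
Second-stage efficiency η₂ = 1 − T_C/T_m = 1 − 335.15/980.15 = 0.6581, so W₂ = η₂·Q_m = 146 kJ.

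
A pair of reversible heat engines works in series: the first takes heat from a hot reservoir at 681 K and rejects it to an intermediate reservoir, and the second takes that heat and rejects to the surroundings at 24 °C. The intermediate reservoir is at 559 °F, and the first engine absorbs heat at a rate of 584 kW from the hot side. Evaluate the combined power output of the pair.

Ẇ_total ≈ 329 kW

T_C = 24 °C → 24 + 273.15 = 297.15 K.
Two reversible stages in series are equivalent to a single Carnot engine between T_H and T_C, so η_total = 1 − T_C/T_H = 1 − 297.15/681.00 = 0.5637.
W_total = η_total · Q_H = 0.5637 × 584 = 329 kW.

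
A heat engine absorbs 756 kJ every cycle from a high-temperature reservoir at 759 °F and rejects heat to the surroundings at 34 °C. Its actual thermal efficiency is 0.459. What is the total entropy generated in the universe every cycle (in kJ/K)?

ΔS_univ ≈ 0.215 kJ/K

T_H = 759 °F → (759 − 32) × 5/9 = 403.89 °C = 677.04 K.
T_C = 34 °C → 34 + 273.15 = 307.15 K.
W = η·Q_H = 0.459 × 756 = 347.0 kJ, so Q_C = Q_H − W = 409.0 kJ.
Reservoir entropy changes: ΔS_H = −Q_H/T_H = −756/677.04 = -1.117 kJ/K and ΔS_C = +Q_C/T_C = 409.0/307.15 = 1.332 kJ/K.
ΔS_univ = −Q_H/T_H + Q_C/T_C = 0.215 kJ/K (> 0, since η = 0.459 < η_Carnot = 0.546).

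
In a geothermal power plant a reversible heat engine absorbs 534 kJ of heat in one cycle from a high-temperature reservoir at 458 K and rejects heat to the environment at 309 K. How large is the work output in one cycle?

The Carnot efficiency is η = 1 − T_C/T_H = 1 − 309.00/458.00 = 0.3253.
W = η·Q_H = 0.3253 × 534 = 173.7 kJ.

W ≈ 173.7 kJ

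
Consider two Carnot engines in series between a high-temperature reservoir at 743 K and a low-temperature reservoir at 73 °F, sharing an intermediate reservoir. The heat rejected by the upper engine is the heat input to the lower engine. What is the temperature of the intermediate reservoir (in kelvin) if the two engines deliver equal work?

T_C = 73 °F → (73 − 32) × 5/9 = 22.78 °C = 295.93 K.
For reversible stages Q_m = Q_H·(T_m/T_H). Setting W₁ = Q_H(1 − T_m/T_H) equal to W₂ = Q_m(1 − T_C/T_m) = Q_H·(T_m − T_C)/T_H gives T_H − T_m = T_m − T_C, so T_m = (T_H + T_C)/2 = (743.00 + 295.93)/2 = 519.5 K.

T_m ≈ 519.5 K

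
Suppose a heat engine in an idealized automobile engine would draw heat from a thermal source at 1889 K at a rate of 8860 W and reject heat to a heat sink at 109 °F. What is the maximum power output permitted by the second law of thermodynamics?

T_C = 109 °F → (109 − 32) × 5/9 = 42.78 °C = 315.93 K.
The second-law ceiling is the Carnot efficiency, η_max = 1 − T_C/T_H = 1 − 315.93/1889.00 = 0.8328.
W_max = η_max · Q_H = 0.8328 × 8860 = 7380 W.

Ẇ_max ≈ 7380 W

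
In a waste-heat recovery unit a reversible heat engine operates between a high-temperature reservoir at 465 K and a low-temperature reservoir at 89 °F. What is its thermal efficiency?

η ≈ 0.344

T_C = 89 °F → (89 − 32) × 5/9 = 31.67 °C = 304.82 K.
Carnot efficiency: η = 1 − T_C/T_H = 1 − 304.82/465.00 = 0.344.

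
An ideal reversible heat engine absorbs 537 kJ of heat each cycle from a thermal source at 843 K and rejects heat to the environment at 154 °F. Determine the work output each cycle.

W ≈ 320 kJ

T_C = 154 °F → (154 − 32) × 5/9 = 67.78 °C = 340.93 K.
η_rev = 1 − T_C/T_H = 1 − 340.93/843.00 = 0.5956.
W = η·Q_H = 0.5956 × 537 = 320 kJ.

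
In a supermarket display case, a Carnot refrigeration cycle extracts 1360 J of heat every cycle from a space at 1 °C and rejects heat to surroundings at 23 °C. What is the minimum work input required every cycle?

T_H = 23 °C → 23 + 273.15 = 296.15 K.
T_C = 1 °C → 1 + 273.15 = 274.15 K.
Carnot COP: COP_R = T_C/(T_H − T_C) = 274.15/22.00 = 12.4614.
W = Q_C/COP_R = 1360/12.4614 = 109 J.

W_in ≈ 109 J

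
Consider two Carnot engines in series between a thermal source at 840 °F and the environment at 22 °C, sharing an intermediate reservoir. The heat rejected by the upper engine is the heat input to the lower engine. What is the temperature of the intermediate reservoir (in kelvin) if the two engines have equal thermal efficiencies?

T_m ≈ 462 K

T_H = 840 °F → (840 − 32) × 5/9 = 448.89 °C = 722.04 K.
T_C = 22 °C → 22 + 273.15 = 295.15 K.
Equal efficiencies require 1 − T_m/T_H = 1 − T_C/T_m, i.e. T_m/T_H = T_C/T_m, so T_m = √(T_H·T_C) = √(722.04 × 295.15) = 462 K.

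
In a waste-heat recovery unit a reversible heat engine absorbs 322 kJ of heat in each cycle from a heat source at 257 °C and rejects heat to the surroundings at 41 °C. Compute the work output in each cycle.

W ≈ 131.2 kJ

T_H = 257 °C → 257 + 273.15 = 530.15 K.
T_C = 41 °C → 41 + 273.15 = 314.15 K.
The Carnot efficiency is η = 1 − T_C/T_H = 1 − 314.15/530.15 = 0.4074.
W = η·Q_H = 0.4074 × 322 = 131.2 kJ.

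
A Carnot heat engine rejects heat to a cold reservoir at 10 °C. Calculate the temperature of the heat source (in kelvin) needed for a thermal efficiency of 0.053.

T_C = 10 °C → 10 + 273.15 = 283.15 K.
From η = 1 − T_C/T_H, solving for T_H gives T_H = T_C/(1 − η) = 283.15/(1 − 0.053) = 299 K.

T_H ≈ 299 K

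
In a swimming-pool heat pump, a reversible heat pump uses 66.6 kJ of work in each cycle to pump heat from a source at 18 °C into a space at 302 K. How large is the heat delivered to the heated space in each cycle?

T_C = 18 °C → 18 + 273.15 = 291.15 K.
For a reversible heat pump, COP_HP = T_H/(T_H − T_C) = 302.00/10.85 = 27.8341.
Q_H = COP_HP · W = 27.8341 × 66.6 = 1850 kJ.

Q_H ≈ 1850 kJ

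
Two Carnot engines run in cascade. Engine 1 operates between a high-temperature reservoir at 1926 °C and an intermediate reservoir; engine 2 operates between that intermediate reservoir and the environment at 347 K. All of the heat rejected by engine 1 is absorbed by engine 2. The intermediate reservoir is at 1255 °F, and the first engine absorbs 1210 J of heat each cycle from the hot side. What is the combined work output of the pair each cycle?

T_H = 1926 °C → 1926 + 273.15 = 2199.15 K.
Two reversible stages in series are equivalent to a single Carnot engine between T_H and T_C, so η_total = 1 − T_C/T_H = 1 − 347.00/2199.15 = 0.8422.
W_total = η_total · Q_H = 0.8422 × 1210 = 1019 J.

W_total ≈ 1019 J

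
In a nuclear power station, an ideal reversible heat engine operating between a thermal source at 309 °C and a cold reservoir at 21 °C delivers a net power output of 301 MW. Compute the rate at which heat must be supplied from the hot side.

T_H = 309 °C → 309 + 273.15 = 582.15 K.
T_C = 21 °C → 21 + 273.15 = 294.15 K.
The Carnot efficiency is η = 1 − T_C/T_H = 1 − 294.15/582.15 = 0.4947.
Q_H = W/η = 301/0.4947 = 608.4 MW.

Q̇_H ≈ 608.4 MW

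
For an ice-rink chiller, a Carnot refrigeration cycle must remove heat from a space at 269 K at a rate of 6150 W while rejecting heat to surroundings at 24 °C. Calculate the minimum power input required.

Ẇ_in ≈ 644 W

T_H = 24 °C → 24 + 273.15 = 297.15 K.
For a reversible refrigerator, COP_R = T_C/(T_H − T_C) = 269.00/28.15 = 9.5560.
W = Q_C/COP_R = 6150/9.5560 = 644 W.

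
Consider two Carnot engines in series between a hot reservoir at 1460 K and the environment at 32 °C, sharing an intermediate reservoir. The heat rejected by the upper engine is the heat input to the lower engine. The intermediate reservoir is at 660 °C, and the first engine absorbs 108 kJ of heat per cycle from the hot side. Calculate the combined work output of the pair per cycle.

T_C = 32 °C → 32 + 273.15 = 305.15 K.
Two reversible stages in series are equivalent to a single Carnot engine between T_H and T_C, so η_total = 1 − T_C/T_H = 1 − 305.15/1460.00 = 0.7910.
W_total = η_total · Q_H = 0.7910 × 108 = 85.43 kJ.

W_total ≈ 85.43 kJ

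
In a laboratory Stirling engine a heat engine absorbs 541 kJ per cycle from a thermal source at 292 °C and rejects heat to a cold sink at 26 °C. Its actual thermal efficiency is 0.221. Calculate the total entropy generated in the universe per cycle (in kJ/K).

T_H = 292 °C → 292 + 273.15 = 565.15 K.
T_C = 26 °C → 26 + 273.15 = 299.15 K.
W = η·Q_H = 0.221 × 541 = 119.6 kJ, so Q_C = Q_H − W = 421.4 kJ.
Reservoir entropy changes: ΔS_H = −Q_H/T_H = −541/565.15 = -0.9573 kJ/K and ΔS_C = +Q_C/T_C = 421.4/299.15 = 1.409 kJ/K.
ΔS_univ = −Q_H/T_H + Q_C/T_C = 0.452 kJ/K (> 0, since η = 0.221 < η_Carnot = 0.471).

ΔS_univ ≈ 0.452 kJ/K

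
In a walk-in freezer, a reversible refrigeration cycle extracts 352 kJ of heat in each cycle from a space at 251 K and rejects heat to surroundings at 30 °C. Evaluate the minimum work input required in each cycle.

T_H = 30 °C → 30 + 273.15 = 303.15 K.
Carnot COP: COP_R = T_C/(T_H − T_C) = 251.00/52.15 = 4.8130.
W = Q_C/COP_R = 352/4.8130 = 73.13 kJ.

W_in ≈ 73.13 kJ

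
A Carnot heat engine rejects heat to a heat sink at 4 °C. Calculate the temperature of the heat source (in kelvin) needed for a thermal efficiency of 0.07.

T_H ≈ 298.0 K

T_C = 4 °C → 4 + 273.15 = 277.15 K.
From η = 1 − T_C/T_H, solving for T_H gives T_H = T_C/(1 − η) = 277.15/(1 − 0.07) = 298.0 K.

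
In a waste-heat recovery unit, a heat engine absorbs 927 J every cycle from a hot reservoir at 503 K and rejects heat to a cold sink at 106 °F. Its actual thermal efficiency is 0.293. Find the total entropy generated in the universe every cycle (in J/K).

T_C = 106 °F → (106 − 32) × 5/9 = 41.11 °C = 314.26 K.
W = η·Q_H = 0.293 × 927 = 271.6 J, so Q_C = Q_H − W = 655.4 J.
Entropy balance on the reservoirs: −Q_H/T_H = -1.843 J/K, +Q_C/T_C = 2.085 J/K.
ΔS_univ = −Q_H/T_H + Q_C/T_C = 0.2425 J/K (> 0, since η = 0.293 < η_Carnot = 0.375).

ΔS_univ ≈ 0.2425 J/K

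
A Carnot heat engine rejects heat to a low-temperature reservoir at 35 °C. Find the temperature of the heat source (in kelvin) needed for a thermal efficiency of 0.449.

T_C = 35 °C → 35 + 273.15 = 308.15 K.
From η = 1 − T_C/T_H, solving for T_H gives T_H = T_C/(1 − η) = 308.15/(1 − 0.449) = 559.3 K.

T_H ≈ 559.3 K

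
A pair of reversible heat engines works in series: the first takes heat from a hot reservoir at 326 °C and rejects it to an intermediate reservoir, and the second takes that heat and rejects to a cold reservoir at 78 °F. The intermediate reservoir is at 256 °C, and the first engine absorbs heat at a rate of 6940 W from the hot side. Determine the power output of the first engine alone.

Ẇ₁ ≈ 810.8 W

T_H = 326 °C → 326 + 273.15 = 599.15 K.
T_C = 78 °F → (78 − 32) × 5/9 = 25.56 °C = 298.71 K.
T_m = 256 °C → 256 + 273.15 = 529.15 K.
First-stage efficiency η₁ = 1 − T_m/T_H = 1 − 529.15/599.15 = 0.1168.
W₁ = η₁·Q_H = 0.1168 × 6940 = 810.8 W.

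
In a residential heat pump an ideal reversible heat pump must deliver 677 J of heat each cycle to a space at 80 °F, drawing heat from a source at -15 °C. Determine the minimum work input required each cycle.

W_in ≈ 94.09 J

T_H = 80 °F → (80 − 32) × 5/9 = 26.67 °C = 299.82 K.
T_C = -15 °C → -15 + 273.15 = 258.15 K.
Reversible heating COP: COP_HP = T_H/(T_H − T_C) = 299.82/41.67 = 7.1956.
W = Q_H/COP_HP = 677/7.1956 = 94.09 J.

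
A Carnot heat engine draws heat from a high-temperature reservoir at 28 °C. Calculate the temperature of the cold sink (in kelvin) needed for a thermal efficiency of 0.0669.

T_C ≈ 281 K

T_H = 28 °C → 28 + 273.15 = 301.15 K.
From η = 1 − T_C/T_H, T_C = T_H·(1 − η) = 301.15 × (1 − 0.0669) = 281 K.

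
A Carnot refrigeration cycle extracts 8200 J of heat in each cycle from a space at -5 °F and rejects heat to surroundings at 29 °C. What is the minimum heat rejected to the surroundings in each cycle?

Q_H ≈ 9810 J

T_H = 29 °C → 29 + 273.15 = 302.15 K.
T_C = -5 °F → (-5 − 32) × 5/9 = -20.56 °C = 252.59 K.
For a reversible cycle Q_H/Q_C = T_H/T_C, so Q_H = Q_C·T_H/T_C = 8200 × 302.15/252.59 = 9810 J.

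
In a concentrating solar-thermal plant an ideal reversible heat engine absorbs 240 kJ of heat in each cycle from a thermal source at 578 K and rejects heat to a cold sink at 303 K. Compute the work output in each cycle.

The Carnot efficiency is η = 1 − T_C/T_H = 1 − 303.00/578.00 = 0.4758.
W = η·Q_H = 0.4758 × 240 = 114.2 kJ.

W ≈ 114.2 kJ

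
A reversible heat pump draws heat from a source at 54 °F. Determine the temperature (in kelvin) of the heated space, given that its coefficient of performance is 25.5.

T_H ≈ 297 K

T_C = 54 °F → (54 − 32) × 5/9 = 12.22 °C = 285.37 K.
COP_HP = T_H/(T_H − T_C) ⇒ T_H = T_C·COP_HP/(COP_HP − 1) = 285.37 × 25.5/(25.5 − 1) = 297 K.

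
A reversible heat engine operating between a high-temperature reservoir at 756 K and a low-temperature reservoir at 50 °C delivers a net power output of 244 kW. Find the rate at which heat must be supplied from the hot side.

Q̇_H ≈ 426 kW

T_C = 50 °C → 50 + 273.15 = 323.15 K.
The Carnot efficiency is η = 1 − T_C/T_H = 1 − 323.15/756.00 = 0.5726.
Q_H = W/η = 244/0.5726 = 426 kW.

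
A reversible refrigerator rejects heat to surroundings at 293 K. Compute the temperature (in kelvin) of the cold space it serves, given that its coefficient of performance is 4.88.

COP_R = T_C/(T_H − T_C) ⇒ T_C = T_H·COP_R/(1 + COP_R) = 293.00 × 4.88/(1 + 4.88) = 243.2 K.

T_C ≈ 243.2 K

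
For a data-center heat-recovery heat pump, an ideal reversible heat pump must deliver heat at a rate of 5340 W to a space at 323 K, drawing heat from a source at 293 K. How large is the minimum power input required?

COP_HP = T_H/(T_H − T_C) = 323.00/30.00 = 10.7667.
W = Q_H/COP_HP = 5340/10.7667 = 496 W.

Ẇ_in ≈ 496 W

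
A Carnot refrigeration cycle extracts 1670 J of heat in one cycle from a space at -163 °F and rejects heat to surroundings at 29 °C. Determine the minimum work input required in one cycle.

W_in ≈ 1390 J

T_H = 29 °C → 29 + 273.15 = 302.15 K.
T_C = -163 °F → (-163 − 32) × 5/9 = -108.33 °C = 164.82 K.
The reversible coefficient of performance is COP_R = T_C/(T_H − T_C) = 164.82/137.33 = 1.2001.
W = Q_C/COP_R = 1670/1.2001 = 1390 J.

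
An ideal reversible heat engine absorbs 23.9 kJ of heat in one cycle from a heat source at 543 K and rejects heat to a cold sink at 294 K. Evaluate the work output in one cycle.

W ≈ 11.0 kJ

Since the cycle is reversible, η = 1 − T_C/T_H = 1 − 294.00/543.00 = 0.4586.
W = η·Q_H = 0.4586 × 23.9 = 11.0 kJ.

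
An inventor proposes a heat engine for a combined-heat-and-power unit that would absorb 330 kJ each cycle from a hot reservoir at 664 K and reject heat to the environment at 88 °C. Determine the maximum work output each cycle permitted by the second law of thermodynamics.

W_max ≈ 151 kJ

T_C = 88 °C → 88 + 273.15 = 361.15 K.
The upper bound on efficiency is η_max = 1 − T_C/T_H = 1 − 361.15/664.00 = 0.4561.
W_max = η_max · Q_H = 0.4561 × 330 = 151 kJ.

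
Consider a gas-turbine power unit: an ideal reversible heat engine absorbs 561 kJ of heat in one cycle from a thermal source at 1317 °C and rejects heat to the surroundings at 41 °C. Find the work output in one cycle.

T_H = 1317 °C → 1317 + 273.15 = 1590.15 K.
T_C = 41 °C → 41 + 273.15 = 314.15 K.
Since the cycle is reversible, η = 1 − T_C/T_H = 1 − 314.15/1590.15 = 0.8024.
W = η·Q_H = 0.8024 × 561 = 450.2 kJ.

W ≈ 450.2 kJ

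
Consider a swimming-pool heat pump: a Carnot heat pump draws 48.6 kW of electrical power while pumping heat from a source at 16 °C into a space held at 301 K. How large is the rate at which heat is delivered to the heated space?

Q̇_H ≈ 1230 kW

T_C = 16 °C → 16 + 273.15 = 289.15 K.
Reversible heating COP: COP_HP = T_H/(T_H − T_C) = 301.00/11.85 = 25.4008.
Q_H = COP_HP · W = 25.4008 × 48.6 = 1230 kW.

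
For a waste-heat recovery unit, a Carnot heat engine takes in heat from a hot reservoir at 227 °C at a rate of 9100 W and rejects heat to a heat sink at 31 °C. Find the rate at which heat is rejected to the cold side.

T_H = 227 °C → 227 + 273.15 = 500.15 K.
T_C = 31 °C → 31 + 273.15 = 304.15 K.
For a reversible engine, η = 1 − T_C/T_H = 1 − 304.15/500.15 = 0.3919.
For a reversible cycle Q_C/Q_H = T_C/T_H, so Q_C = 9100 × 304.15/500.15 = 5530 W.

Q̇_C ≈ 5530 W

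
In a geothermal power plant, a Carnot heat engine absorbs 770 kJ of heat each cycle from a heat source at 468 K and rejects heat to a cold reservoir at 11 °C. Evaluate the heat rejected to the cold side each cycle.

T_C = 11 °C → 11 + 273.15 = 284.15 K.
Since the cycle is reversible, η = 1 − T_C/T_H = 1 − 284.15/468.00 = 0.3928.
For a reversible cycle Q_C/Q_H = T_C/T_H, so Q_C = 770 × 284.15/468.00 = 467.5 kJ.

Q_C ≈ 467.5 kJ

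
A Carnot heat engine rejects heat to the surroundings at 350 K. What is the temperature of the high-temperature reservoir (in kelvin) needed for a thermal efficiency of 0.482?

T_H ≈ 675.7 K

From η = 1 − T_C/T_H, solving for T_H gives T_H = T_C/(1 − η) = 350.00/(1 − 0.482) = 675.7 K.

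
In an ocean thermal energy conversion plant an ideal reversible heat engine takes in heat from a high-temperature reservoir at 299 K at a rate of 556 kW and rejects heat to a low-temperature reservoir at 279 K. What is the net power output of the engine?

Ẇ ≈ 37.2 kW

Since the cycle is reversible, η = 1 − T_C/T_H = 1 − 279.00/299.00 = 0.0669.
W = η·Q_H = 0.0669 × 556 = 37.2 kW.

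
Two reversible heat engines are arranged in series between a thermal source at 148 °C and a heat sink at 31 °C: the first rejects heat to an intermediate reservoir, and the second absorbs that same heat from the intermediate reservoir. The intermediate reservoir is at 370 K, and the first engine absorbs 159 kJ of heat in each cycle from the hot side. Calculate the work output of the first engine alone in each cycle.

W₁ ≈ 19.31 kJ

T_H = 148 °C → 148 + 273.15 = 421.15 K.
T_C = 31 °C → 31 + 273.15 = 304.15 K.
First-stage efficiency η₁ = 1 − T_m/T_H = 1 − 370.00/421.15 = 0.1215.
W₁ = η₁·Q_H = 0.1215 × 159 = 19.31 kJ.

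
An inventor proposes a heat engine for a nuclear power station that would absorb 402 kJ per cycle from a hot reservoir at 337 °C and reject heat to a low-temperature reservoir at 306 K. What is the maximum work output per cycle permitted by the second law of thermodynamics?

T_H = 337 °C → 337 + 273.15 = 610.15 K.
No engine can exceed the Carnot limit: η_max = 1 − T_C/T_H = 1 − 306.00/610.15 = 0.4985.
W_max = η_max · Q_H = 0.4985 × 402 = 200 kJ.

W_max ≈ 200 kJ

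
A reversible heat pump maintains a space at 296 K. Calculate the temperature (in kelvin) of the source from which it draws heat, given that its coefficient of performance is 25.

COP_HP = T_H/(T_H − T_C) ⇒ T_C = T_H·(COP_HP − 1)/COP_HP = 296.00 × (25 − 1)/25 = 284 K.

T_C ≈ 284 K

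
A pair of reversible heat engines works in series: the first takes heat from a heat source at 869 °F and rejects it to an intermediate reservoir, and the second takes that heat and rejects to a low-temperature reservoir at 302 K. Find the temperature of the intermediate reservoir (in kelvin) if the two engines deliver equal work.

T_m ≈ 520 K

T_H = 869 °F → (869 − 32) × 5/9 = 465.00 °C = 738.15 K.
For reversible stages Q_m = Q_H·(T_m/T_H). Setting W₁ = Q_H(1 − T_m/T_H) equal to W₂ = Q_m(1 − T_C/T_m) = Q_H·(T_m − T_C)/T_H gives T_H − T_m = T_m − T_C, so T_m = (T_H + T_C)/2 = (738.15 + 302.00)/2 = 520 K.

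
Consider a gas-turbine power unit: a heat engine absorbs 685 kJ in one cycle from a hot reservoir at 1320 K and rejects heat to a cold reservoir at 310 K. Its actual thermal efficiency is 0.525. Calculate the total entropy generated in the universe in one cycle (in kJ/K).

W = η·Q_H = 0.525 × 685 = 359.6 kJ, so Q_C = Q_H − W = 325.4 kJ.
The hot reservoir loses entropy Q_H/T_H = 685/1320.00 = 0.5189 kJ/K; the cold reservoir gains Q_C/T_C = 325.4/310.00 = 1.050 kJ/K.
ΔS_univ = −Q_H/T_H + Q_C/T_C = 0.531 kJ/K (> 0, since η = 0.525 < η_Carnot = 0.765).

ΔS_univ ≈ 0.531 kJ/K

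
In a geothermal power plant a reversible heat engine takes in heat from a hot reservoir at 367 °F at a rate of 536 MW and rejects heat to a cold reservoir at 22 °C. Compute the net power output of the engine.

Ẇ ≈ 191.5 MW

T_H = 367 °F → (367 − 32) × 5/9 = 186.11 °C = 459.26 K.
T_C = 22 °C → 22 + 273.15 = 295.15 K.
For a reversible engine, η = 1 − T_C/T_H = 1 − 295.15/459.26 = 0.3573.
W = η·Q_H = 0.3573 × 536 = 191.5 MW.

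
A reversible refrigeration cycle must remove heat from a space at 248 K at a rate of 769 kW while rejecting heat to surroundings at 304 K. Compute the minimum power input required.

Ẇ_in ≈ 174 kW

COP_R = T_C/(T_H − T_C) = 248.00/56.00 = 4.4286.
W = Q_C/COP_R = 769/4.4286 = 174 kW.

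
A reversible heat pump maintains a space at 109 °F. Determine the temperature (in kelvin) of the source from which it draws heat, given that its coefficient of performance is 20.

T_C ≈ 300 K

T_H = 109 °F → (109 − 32) × 5/9 = 42.78 °C = 315.93 K.
COP_HP = T_H/(T_H − T_C) ⇒ T_C = T_H·(COP_HP − 1)/COP_HP = 315.93 × (20 − 1)/20 = 300 K.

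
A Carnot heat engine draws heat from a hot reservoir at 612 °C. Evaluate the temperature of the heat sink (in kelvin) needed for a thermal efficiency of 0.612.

T_H = 612 °C → 612 + 273.15 = 885.15 K.
From η = 1 − T_C/T_H, T_C = T_H·(1 − η) = 885.15 × (1 − 0.612) = 343 K.

T_C ≈ 343 K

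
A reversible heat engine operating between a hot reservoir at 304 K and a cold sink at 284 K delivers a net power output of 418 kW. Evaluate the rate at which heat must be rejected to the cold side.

Q̇_C ≈ 5940 kW

The Carnot efficiency is η = 1 − T_C/T_H = 1 − 284.00/304.00 = 0.0658.
Since Q_C/Q_H = T_C/T_H and Q_H = W/η, Q_C = W·T_C/(T_H − T_C) = 418 × 284.00/20.00 = 5940 kW.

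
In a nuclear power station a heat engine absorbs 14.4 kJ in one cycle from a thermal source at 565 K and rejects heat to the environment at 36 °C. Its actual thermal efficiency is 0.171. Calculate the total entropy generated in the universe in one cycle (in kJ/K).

ΔS_univ ≈ 0.01313 kJ/K

T_C = 36 °C → 36 + 273.15 = 309.15 K.
W = η·Q_H = 0.171 × 14.4 = 2.462 kJ, so Q_C = Q_H − W = 11.94 kJ.
The hot reservoir loses entropy Q_H/T_H = 14.4/565.00 = 0.02549 kJ/K; the cold reservoir gains Q_C/T_C = 11.94/309.15 = 0.03861 kJ/K.
ΔS_univ = −Q_H/T_H + Q_C/T_C = 0.01313 kJ/K (> 0, since η = 0.171 < η_Carnot = 0.453).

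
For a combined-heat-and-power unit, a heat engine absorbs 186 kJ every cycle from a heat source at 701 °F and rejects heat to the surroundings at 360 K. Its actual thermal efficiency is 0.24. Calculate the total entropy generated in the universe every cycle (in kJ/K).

ΔS_univ ≈ 0.104 kJ/K

T_H = 701 °F → (701 − 32) × 5/9 = 371.67 °C = 644.82 K.
W = η·Q_H = 0.24 × 186 = 44.64 kJ, so Q_C = Q_H − W = 141.4 kJ.
The hot reservoir loses entropy Q_H/T_H = 186/644.82 = 0.2885 kJ/K; the cold reservoir gains Q_C/T_C = 141.4/360.00 = 0.3927 kJ/K.
ΔS_univ = −Q_H/T_H + Q_C/T_C = 0.104 kJ/K (> 0, since η = 0.24 < η_Carnot = 0.442).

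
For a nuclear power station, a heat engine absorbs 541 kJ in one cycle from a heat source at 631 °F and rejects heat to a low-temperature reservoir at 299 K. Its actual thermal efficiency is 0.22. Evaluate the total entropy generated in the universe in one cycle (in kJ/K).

T_H = 631 °F → (631 − 32) × 5/9 = 332.78 °C = 605.93 K.
W = η·Q_H = 0.22 × 541 = 119.0 kJ, so Q_C = Q_H − W = 422.0 kJ.
The hot reservoir loses entropy Q_H/T_H = 541/605.93 = 0.8928 kJ/K; the cold reservoir gains Q_C/T_C = 422.0/299.00 = 1.411 kJ/K.
ΔS_univ = −Q_H/T_H + Q_C/T_C = 0.5185 kJ/K (> 0, since η = 0.22 < η_Carnot = 0.507).

ΔS_univ ≈ 0.5185 kJ/K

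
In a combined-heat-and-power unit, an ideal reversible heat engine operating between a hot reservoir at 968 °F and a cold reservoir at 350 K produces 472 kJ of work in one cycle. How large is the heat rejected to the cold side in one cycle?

T_H = 968 °F → (968 − 32) × 5/9 = 520.00 °C = 793.15 K.
Since the cycle is reversible, η = 1 − T_C/T_H = 1 − 350.00/793.15 = 0.5587.
Since Q_C/Q_H = T_C/T_H and Q_H = W/η, Q_C = W·T_C/(T_H − T_C) = 472 × 350.00/443.15 = 372.8 kJ.

Q_C ≈ 372.8 kJ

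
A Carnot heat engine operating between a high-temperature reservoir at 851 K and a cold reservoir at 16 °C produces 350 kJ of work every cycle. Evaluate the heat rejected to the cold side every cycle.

T_C = 16 °C → 16 + 273.15 = 289.15 K.
Carnot efficiency: η = 1 − T_C/T_H = 1 − 289.15/851.00 = 0.6602.
Since Q_C/Q_H = T_C/T_H and Q_H = W/η, Q_C = W·T_C/(T_H − T_C) = 350 × 289.15/561.85 = 180.1 kJ.

Q_C ≈ 180.1 kJ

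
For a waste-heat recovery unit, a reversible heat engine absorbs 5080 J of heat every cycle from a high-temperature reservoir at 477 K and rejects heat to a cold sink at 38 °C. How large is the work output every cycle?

T_C = 38 °C → 38 + 273.15 = 311.15 K.
η_rev = 1 − T_C/T_H = 1 − 311.15/477.00 = 0.3477.
W = η·Q_H = 0.3477 × 5080 = 1770 J.

W ≈ 1770 J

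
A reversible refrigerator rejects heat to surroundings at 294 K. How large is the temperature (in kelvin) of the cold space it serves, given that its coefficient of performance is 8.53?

COP_R = T_C/(T_H − T_C) ⇒ T_C = T_H·COP_R/(1 + COP_R) = 294.00 × 8.53/(1 + 8.53) = 263 K.

T_C ≈ 263 K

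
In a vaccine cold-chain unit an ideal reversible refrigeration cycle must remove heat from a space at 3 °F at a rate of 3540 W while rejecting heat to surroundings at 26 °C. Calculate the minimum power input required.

Ẇ_in ≈ 580.0 W

T_H = 26 °C → 26 + 273.15 = 299.15 K.
T_C = 3 °F → (3 − 32) × 5/9 = -16.11 °C = 257.04 K.
Carnot COP: COP_R = T_C/(T_H − T_C) = 257.04/42.11 = 6.1038.
W = Q_C/COP_R = 3540/6.1038 = 580.0 W.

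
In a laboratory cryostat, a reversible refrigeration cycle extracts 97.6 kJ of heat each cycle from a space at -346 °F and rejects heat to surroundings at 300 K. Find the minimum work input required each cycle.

T_C = -346 °F → (-346 − 32) × 5/9 = -210.00 °C = 63.15 K.
COP_R = T_C/(T_H − T_C) = 63.15/236.85 = 0.2666.
W = Q_C/COP_R = 97.6/0.2666 = 366 kJ.

W_in ≈ 366 kJ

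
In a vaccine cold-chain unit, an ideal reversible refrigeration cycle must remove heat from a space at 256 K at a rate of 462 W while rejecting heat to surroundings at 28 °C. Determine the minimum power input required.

Ẇ_in ≈ 81.48 W

T_H = 28 °C → 28 + 273.15 = 301.15 K.
The reversible coefficient of performance is COP_R = T_C/(T_H − T_C) = 256.00/45.15 = 5.6700.
W = Q_C/COP_R = 462/5.6700 = 81.48 W.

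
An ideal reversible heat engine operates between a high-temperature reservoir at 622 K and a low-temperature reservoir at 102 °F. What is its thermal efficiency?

η ≈ 0.498

T_C = 102 °F → (102 − 32) × 5/9 = 38.89 °C = 312.04 K.
The Carnot efficiency is η = 1 − T_C/T_H = 1 − 312.04/622.00 = 0.498.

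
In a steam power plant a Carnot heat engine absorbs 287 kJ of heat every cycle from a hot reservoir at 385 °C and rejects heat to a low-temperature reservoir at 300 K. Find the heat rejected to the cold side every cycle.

Q_C ≈ 130.8 kJ

T_H = 385 °C → 385 + 273.15 = 658.15 K.
Since the cycle is reversible, η = 1 − T_C/T_H = 1 − 300.00/658.15 = 0.5442.
For a reversible cycle Q_C/Q_H = T_C/T_H, so Q_C = 287 × 300.00/658.15 = 130.8 kJ.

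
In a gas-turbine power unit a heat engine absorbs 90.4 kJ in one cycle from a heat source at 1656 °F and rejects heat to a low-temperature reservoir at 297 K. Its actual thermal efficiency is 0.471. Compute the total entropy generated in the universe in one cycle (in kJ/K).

ΔS_univ ≈ 0.0841 kJ/K

T_H = 1656 °F → (1656 − 32) × 5/9 = 902.22 °C = 1175.37 K.
W = η·Q_H = 0.471 × 90.4 = 42.58 kJ, so Q_C = Q_H − W = 47.82 kJ.
The hot reservoir loses entropy Q_H/T_H = 90.4/1175.37 = 0.07691 kJ/K; the cold reservoir gains Q_C/T_C = 47.82/297.00 = 0.1610 kJ/K.
ΔS_univ = −Q_H/T_H + Q_C/T_C = 0.0841 kJ/K (> 0, since η = 0.471 < η_Carnot = 0.747).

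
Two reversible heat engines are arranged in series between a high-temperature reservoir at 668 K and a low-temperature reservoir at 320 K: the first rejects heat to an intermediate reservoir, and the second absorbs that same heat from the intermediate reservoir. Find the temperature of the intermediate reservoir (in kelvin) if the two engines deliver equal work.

T_m ≈ 494 K

For reversible stages Q_m = Q_H·(T_m/T_H). Setting W₁ = Q_H(1 − T_m/T_H) equal to W₂ = Q_m(1 − T_C/T_m) = Q_H·(T_m − T_C)/T_H gives T_H − T_m = T_m − T_C, so T_m = (T_H + T_C)/2 = (668.00 + 320.00)/2 = 494 K.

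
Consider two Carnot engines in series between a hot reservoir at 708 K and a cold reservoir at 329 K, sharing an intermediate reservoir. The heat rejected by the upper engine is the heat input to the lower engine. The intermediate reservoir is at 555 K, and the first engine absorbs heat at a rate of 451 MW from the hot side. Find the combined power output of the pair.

Ẇ_total ≈ 241.4 MW

Two reversible stages in series are equivalent to a single Carnot engine between T_H and T_C, so η_total = 1 − T_C/T_H = 1 − 329.00/708.00 = 0.5353.
W_total = η_total · Q_H = 0.5353 × 451 = 241.4 MW.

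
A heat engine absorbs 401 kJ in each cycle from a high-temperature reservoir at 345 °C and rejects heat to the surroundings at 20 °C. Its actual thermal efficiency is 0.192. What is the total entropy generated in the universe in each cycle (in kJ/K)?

T_H = 345 °C → 345 + 273.15 = 618.15 K.
T_C = 20 °C → 20 + 273.15 = 293.15 K.
W = η·Q_H = 0.192 × 401 = 76.99 kJ, so Q_C = Q_H − W = 324.0 kJ.
Reservoir entropy changes: ΔS_H = −Q_H/T_H = −401/618.15 = -0.6487 kJ/K and ΔS_C = +Q_C/T_C = 324.0/293.15 = 1.105 kJ/K.
ΔS_univ = −Q_H/T_H + Q_C/T_C = 0.457 kJ/K (> 0, since η = 0.192 < η_Carnot = 0.526).

ΔS_univ ≈ 0.457 kJ/K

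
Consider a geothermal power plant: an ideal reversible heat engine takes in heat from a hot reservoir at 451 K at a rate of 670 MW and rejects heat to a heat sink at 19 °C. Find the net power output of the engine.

T_C = 19 °C → 19 + 273.15 = 292.15 K.
Carnot efficiency: η = 1 − T_C/T_H = 1 − 292.15/451.00 = 0.3522.
W = η·Q_H = 0.3522 × 670 = 236 MW.

Ẇ ≈ 236 MW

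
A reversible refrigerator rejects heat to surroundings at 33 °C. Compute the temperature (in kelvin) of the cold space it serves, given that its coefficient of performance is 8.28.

T_H = 33 °C → 33 + 273.15 = 306.15 K.
COP_R = T_C/(T_H − T_C) ⇒ T_C = T_H·COP_R/(1 + COP_R) = 306.15 × 8.28/(1 + 8.28) = 273 K.

T_C ≈ 273 K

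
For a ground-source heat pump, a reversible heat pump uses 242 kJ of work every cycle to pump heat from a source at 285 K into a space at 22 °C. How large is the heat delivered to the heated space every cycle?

T_H = 22 °C → 22 + 273.15 = 295.15 K.
Reversible heating COP: COP_HP = T_H/(T_H − T_C) = 295.15/10.15 = 29.0788.
Q_H = COP_HP · W = 29.0788 × 242 = 7037 kJ.

Q_H ≈ 7037 kJ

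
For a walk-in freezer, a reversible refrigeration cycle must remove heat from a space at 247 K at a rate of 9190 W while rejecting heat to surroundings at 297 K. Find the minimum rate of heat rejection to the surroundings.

For a reversible cycle Q_H/Q_C = T_H/T_C, so Q_H = Q_C·T_H/T_C = 9190 × 297.00/247.00 = 11100 W.

Q̇_H ≈ 11100 W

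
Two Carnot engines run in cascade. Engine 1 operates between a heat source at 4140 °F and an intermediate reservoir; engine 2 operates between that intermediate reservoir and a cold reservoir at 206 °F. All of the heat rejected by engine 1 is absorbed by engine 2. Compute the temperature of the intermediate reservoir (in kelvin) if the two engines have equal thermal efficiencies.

T_H = 4140 °F → (4140 − 32) × 5/9 = 2282.22 °C = 2555.37 K.
T_C = 206 °F → (206 − 32) × 5/9 = 96.67 °C = 369.82 K.
Equal efficiencies require 1 − T_m/T_H = 1 − T_C/T_m, i.e. T_m/T_H = T_C/T_m, so T_m = √(T_H·T_C) = √(2555.37 × 369.82) = 972.1 K.

T_m ≈ 972.1 K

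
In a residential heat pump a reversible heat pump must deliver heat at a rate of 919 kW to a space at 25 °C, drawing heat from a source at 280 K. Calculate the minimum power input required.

Ẇ_in ≈ 55.9 kW

T_H = 25 °C → 25 + 273.15 = 298.15 K.
The Carnot heat-pump COP is COP_HP = T_H/(T_H − T_C) = 298.15/18.15 = 16.4270.
W = Q_H/COP_HP = 919/16.4270 = 55.9 kW.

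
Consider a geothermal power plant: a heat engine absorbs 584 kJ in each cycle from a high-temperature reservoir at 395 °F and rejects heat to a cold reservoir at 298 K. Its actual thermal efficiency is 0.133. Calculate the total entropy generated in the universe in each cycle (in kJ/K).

T_H = 395 °F → (395 − 32) × 5/9 = 201.67 °C = 474.82 K.
W = η·Q_H = 0.133 × 584 = 77.67 kJ, so Q_C = Q_H − W = 506.3 kJ.
Entropy balance on the reservoirs: −Q_H/T_H = -1.230 kJ/K, +Q_C/T_C = 1.699 kJ/K.
ΔS_univ = −Q_H/T_H + Q_C/T_C = 0.469 kJ/K (> 0, since η = 0.133 < η_Carnot = 0.372).

ΔS_univ ≈ 0.469 kJ/K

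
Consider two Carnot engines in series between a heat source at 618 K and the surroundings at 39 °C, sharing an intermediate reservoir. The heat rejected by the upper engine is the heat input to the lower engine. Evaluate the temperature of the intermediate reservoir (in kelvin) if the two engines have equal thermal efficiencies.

T_C = 39 °C → 39 + 273.15 = 312.15 K.
Equal efficiencies require 1 − T_m/T_H = 1 − T_C/T_m, i.e. T_m/T_H = T_C/T_m, so T_m = √(T_H·T_C) = √(618.00 × 312.15) = 439 K.

T_m ≈ 439 K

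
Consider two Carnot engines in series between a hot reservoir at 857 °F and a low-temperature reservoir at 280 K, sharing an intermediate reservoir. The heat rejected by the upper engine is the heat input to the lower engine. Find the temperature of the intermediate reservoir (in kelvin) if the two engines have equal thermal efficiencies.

T_H = 857 °F → (857 − 32) × 5/9 = 458.33 °C = 731.48 K.
Equal efficiencies require 1 − T_m/T_H = 1 − T_C/T_m, i.e. T_m/T_H = T_C/T_m, so T_m = √(T_H·T_C) = √(731.48 × 280.00) = 452.6 K.

T_m ≈ 452.6 K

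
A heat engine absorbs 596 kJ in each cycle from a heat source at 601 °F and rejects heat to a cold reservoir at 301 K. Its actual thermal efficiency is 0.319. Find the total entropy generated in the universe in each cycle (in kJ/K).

ΔS_univ ≈ 0.337 kJ/K

T_H = 601 °F → (601 − 32) × 5/9 = 316.11 °C = 589.26 K.
W = η·Q_H = 0.319 × 596 = 190.1 kJ, so Q_C = Q_H − W = 405.9 kJ.
The hot reservoir loses entropy Q_H/T_H = 596/589.26 = 1.011 kJ/K; the cold reservoir gains Q_C/T_C = 405.9/301.00 = 1.348 kJ/K.
ΔS_univ = −Q_H/T_H + Q_C/T_C = 0.337 kJ/K (> 0, since η = 0.319 < η_Carnot = 0.489).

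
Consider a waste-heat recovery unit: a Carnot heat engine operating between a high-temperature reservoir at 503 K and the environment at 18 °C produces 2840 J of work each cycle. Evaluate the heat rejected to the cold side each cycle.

T_C = 18 °C → 18 + 273.15 = 291.15 K.
The Carnot efficiency is η = 1 − T_C/T_H = 1 − 291.15/503.00 = 0.4212.
Since Q_C/Q_H = T_C/T_H and Q_H = W/η, Q_C = W·T_C/(T_H − T_C) = 2840 × 291.15/211.85 = 3900 J.

Q_C ≈ 3900 J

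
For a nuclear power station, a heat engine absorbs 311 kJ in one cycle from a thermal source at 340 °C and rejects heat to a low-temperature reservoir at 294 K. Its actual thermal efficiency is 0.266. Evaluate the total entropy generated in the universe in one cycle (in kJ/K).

ΔS_univ ≈ 0.269 kJ/K

T_H = 340 °C → 340 + 273.15 = 613.15 K.
W = η·Q_H = 0.266 × 311 = 82.73 kJ, so Q_C = Q_H − W = 228.3 kJ.
The hot reservoir loses entropy Q_H/T_H = 311/613.15 = 0.5072 kJ/K; the cold reservoir gains Q_C/T_C = 228.3/294.00 = 0.7764 kJ/K.
ΔS_univ = −Q_H/T_H + Q_C/T_C = 0.269 kJ/K (> 0, since η = 0.266 < η_Carnot = 0.521).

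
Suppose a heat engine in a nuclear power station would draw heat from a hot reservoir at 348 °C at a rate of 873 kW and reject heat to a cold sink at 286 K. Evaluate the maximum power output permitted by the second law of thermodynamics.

T_H = 348 °C → 348 + 273.15 = 621.15 K.
The second-law ceiling is the Carnot efficiency, η_max = 1 − T_C/T_H = 1 − 286.00/621.15 = 0.5396.
W_max = η_max · Q_H = 0.5396 × 873 = 471.0 kW.

Ẇ_max ≈ 471.0 kW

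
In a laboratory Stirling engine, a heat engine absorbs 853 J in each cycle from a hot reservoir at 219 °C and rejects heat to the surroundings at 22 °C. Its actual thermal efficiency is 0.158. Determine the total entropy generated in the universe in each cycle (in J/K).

ΔS_univ ≈ 0.7002 J/K

T_H = 219 °C → 219 + 273.15 = 492.15 K.
T_C = 22 °C → 22 + 273.15 = 295.15 K.
W = η·Q_H = 0.158 × 853 = 134.8 J, so Q_C = Q_H − W = 718.2 J.
Reservoir entropy changes: ΔS_H = −Q_H/T_H = −853/492.15 = -1.733 J/K and ΔS_C = +Q_C/T_C = 718.2/295.15 = 2.433 J/K.
ΔS_univ = −Q_H/T_H + Q_C/T_C = 0.7002 J/K (> 0, since η = 0.158 < η_Carnot = 0.400).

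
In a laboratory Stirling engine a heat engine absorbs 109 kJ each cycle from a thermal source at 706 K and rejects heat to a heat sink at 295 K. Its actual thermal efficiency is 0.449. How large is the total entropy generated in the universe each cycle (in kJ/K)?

ΔS_univ ≈ 0.0492 kJ/K

W = η·Q_H = 0.449 × 109 = 48.94 kJ, so Q_C = Q_H − W = 60.06 kJ.
The hot reservoir loses entropy Q_H/T_H = 109/706.00 = 0.1544 kJ/K; the cold reservoir gains Q_C/T_C = 60.06/295.00 = 0.2036 kJ/K.
ΔS_univ = −Q_H/T_H + Q_C/T_C = 0.0492 kJ/K (> 0, since η = 0.449 < η_Carnot = 0.582).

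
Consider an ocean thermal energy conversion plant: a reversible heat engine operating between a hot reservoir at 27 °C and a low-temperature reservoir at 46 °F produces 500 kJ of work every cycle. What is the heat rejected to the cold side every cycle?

Q_C ≈ 7310 kJ

T_H = 27 °C → 27 + 273.15 = 300.15 K.
T_C = 46 °F → (46 − 32) × 5/9 = 7.78 °C = 280.93 K.
For a reversible engine, η = 1 − T_C/T_H = 1 − 280.93/300.15 = 0.0640.
Since Q_C/Q_H = T_C/T_H and Q_H = W/η, Q_C = W·T_C/(T_H − T_C) = 500 × 280.93/19.22 = 7310 kJ.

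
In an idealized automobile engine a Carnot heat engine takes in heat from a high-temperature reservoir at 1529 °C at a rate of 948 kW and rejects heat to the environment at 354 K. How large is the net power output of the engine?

T_H = 1529 °C → 1529 + 273.15 = 1802.15 K.
Since the cycle is reversible, η = 1 − T_C/T_H = 1 − 354.00/1802.15 = 0.8036.
W = η·Q_H = 0.8036 × 948 = 761.8 kW.

Ẇ ≈ 761.8 kW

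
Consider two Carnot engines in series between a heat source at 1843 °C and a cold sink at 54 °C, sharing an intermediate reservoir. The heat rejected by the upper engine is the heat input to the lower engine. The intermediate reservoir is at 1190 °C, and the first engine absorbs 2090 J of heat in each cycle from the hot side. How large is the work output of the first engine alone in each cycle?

W₁ ≈ 644.9 J

T_H = 1843 °C → 1843 + 273.15 = 2116.15 K.
T_C = 54 °C → 54 + 273.15 = 327.15 K.
T_m = 1190 °C → 1190 + 273.15 = 1463.15 K.
First-stage efficiency η₁ = 1 − T_m/T_H = 1 − 1463.15/2116.15 = 0.3086.
W₁ = η₁·Q_H = 0.3086 × 2090 = 644.9 J.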